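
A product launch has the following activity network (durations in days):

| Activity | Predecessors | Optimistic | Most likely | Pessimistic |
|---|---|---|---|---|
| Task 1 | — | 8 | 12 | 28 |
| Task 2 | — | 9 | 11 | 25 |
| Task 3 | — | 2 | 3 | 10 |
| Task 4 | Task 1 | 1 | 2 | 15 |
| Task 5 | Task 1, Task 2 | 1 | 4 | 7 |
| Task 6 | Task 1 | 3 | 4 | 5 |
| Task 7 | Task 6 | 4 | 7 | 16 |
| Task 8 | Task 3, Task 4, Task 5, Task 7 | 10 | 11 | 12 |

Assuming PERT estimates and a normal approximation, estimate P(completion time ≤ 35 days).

te_Task 1 = (8 + 4·12 + 28)/6 = 84/6 = 14; σ²_Task 1 = ((28−8)/6)² = 11.111
te_Task 2 = (9 + 4·11 + 25)/6 = 78/6 = 13; σ²_Task 2 = ((25−9)/6)² = 7.111
te_Task 3 = (2 + 4·3 + 10)/6 = 24/6 = 4; σ²_Task 3 = ((10−2)/6)² = 1.778
te_Task 4 = (1 + 4·2 + 15)/6 = 24/6 = 4; σ²_Task 4 = ((15−1)/6)² = 5.444
te_Task 5 = (1 + 4·4 + 7)/6 = 24/6 = 4; σ²_Task 5 = ((7−1)/6)² = 1.000
te_Task 6 = (3 + 4·4 + 5)/6 = 24/6 = 4; σ²_Task 6 = ((5−3)/6)² = 0.111
te_Task 7 = (4 + 4·7 + 16)/6 = 48/6 = 8; σ²_Task 7 = ((16−4)/6)² = 4.000
te_Task 8 = (10 + 4·11 + 12)/6 = 66/6 = 11; σ²_Task 8 = ((12−10)/6)² = 0.111

Forward pass:
ES_Task 1 = 0; EF_Task 1 = 14
ES_Task 2 = 0; EF_Task 2 = 13
ES_Task 3 = 0; EF_Task 3 = 4
ES_Task 4 = 14; EF_Task 4 = 14+4 = 18
ES_Task 5 = max(EF_Task 1=14, EF_Task 2=13) = 14; EF_Task 5 = 14+4 = 18
ES_Task 6 = 14; EF_Task 6 = 14+4 = 18
ES_Task 7 = 18; EF_Task 7 = 18+8 = 26
ES_Task 8 = max(EF_Task 3=4, EF_Task 4=18, EF_Task 5=18, EF_Task 7=26) = 26; EF_Task 8 = 26+11 = 37
Expected project duration μ = 37 days. Critical path: Task 1 → Task 6 → Task 7 → Task 8.

Variance along critical path = 11.111 + 0.111 + 4.000 + 0.111 = 15.333; σ = √15.333 = 3.916 days.
Z = (35 − 37) / 3.916 = -0.511
P(T ≤ 35) = Φ(-0.511) ≈ 0.305

0.305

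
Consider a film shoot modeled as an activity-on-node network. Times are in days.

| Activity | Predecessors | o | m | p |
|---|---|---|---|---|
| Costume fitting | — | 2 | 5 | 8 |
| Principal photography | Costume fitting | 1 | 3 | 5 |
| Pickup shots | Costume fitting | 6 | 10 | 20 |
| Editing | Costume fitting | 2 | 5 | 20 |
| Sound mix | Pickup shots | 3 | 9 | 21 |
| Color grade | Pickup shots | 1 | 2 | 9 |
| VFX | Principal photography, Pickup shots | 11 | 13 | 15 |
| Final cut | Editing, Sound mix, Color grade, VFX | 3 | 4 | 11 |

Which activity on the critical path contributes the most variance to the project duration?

te_Costume fitting = (2 + 4·5 + 8)/6 = 30/6 = 5; σ²_Costume fitting = ((8−2)/6)² = 1.000
te_Principal photography = (1 + 4·3 + 5)/6 = 18/6 = 3; σ²_Principal photography = ((5−1)/6)² = 0.444
te_Pickup shots = (6 + 4·10 + 20)/6 = 66/6 = 11; σ²_Pickup shots = ((20−6)/6)² = 5.444
te_Editing = (2 + 4·5 + 20)/6 = 42/6 = 7; σ²_Editing = ((20−2)/6)² = 9.000
te_Sound mix = (3 + 4·9 + 21)/6 = 60/6 = 10; σ²_Sound mix = ((21−3)/6)² = 9.000
te_Color grade = (1 + 4·2 + 9)/6 = 18/6 = 3; σ²_Color grade = ((9−1)/6)² = 1.778
te_VFX = (11 + 4·13 + 15)/6 = 78/6 = 13; σ²_VFX = ((15−11)/6)² = 0.444
te_Final cut = (3 + 4·4 + 11)/6 = 30/6 = 5; σ²_Final cut = ((11−3)/6)² = 1.778

Forward pass:
ES_Costume fitting = 0; EF_Costume fitting = 5
ES_Principal photography = 5; EF_Principal photography = 5+3 = 8
ES_Pickup shots = 5; EF_Pickup shots = 5+11 = 16
ES_Editing = 5; EF_Editing = 5+7 = 12
ES_Sound mix = 16; EF_Sound mix = 16+10 = 26
ES_Color grade = 16; EF_Color grade = 16+3 = 19
ES_VFX = max(EF_Principal photography=8, EF_Pickup shots=16) = 16; EF_VFX = 16+13 = 29
ES_Final cut = max(EF_Editing=12, EF_Sound mix=26, EF_Color grade=19, EF_VFX=29) = 29; EF_Final cut = 29+5 = 34
Expected project duration μ = 34 days. Critical path: Costume fitting → Pickup shots → VFX → Final cut.

Variances on critical path: σ²_Costume fitting=1.000, σ²_Pickup shots=5.444, σ²_VFX=0.444, σ²_Final cut=1.778.
Largest is σ²_Pickup shots = 5.444.

Pickup shots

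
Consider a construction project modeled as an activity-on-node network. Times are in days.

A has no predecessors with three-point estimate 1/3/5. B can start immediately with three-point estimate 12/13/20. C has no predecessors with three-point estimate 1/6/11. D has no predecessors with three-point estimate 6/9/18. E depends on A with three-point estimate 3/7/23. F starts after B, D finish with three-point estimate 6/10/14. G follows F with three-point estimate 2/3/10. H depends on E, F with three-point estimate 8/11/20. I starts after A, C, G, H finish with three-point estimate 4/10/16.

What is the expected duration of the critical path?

46 days

te_A = (1 + 4·3 + 5)/6 = 18/6 = 3
te_B = (12 + 4·13 + 20)/6 = 84/6 = 14
te_C = (1 + 4·6 + 11)/6 = 36/6 = 6
te_D = (6 + 4·9 + 18)/6 = 60/6 = 10
te_E = (3 + 4·7 + 23)/6 = 54/6 = 9
te_F = (6 + 4·10 + 14)/6 = 60/6 = 10
te_G = (2 + 4·3 + 10)/6 = 24/6 = 4
te_H = (8 + 4·11 + 20)/6 = 72/6 = 12
te_I = (4 + 4·10 + 16)/6 = 60/6 = 10

Forward pass:
ES_A = 0; EF_A = 3
ES_B = 0; EF_B = 14
ES_C = 0; EF_C = 6
ES_D = 0; EF_D = 10
ES_E = 3; EF_E = 3+9 = 12
ES_F = max(EF_B=14, EF_D=10) = 14; EF_F = 14+10 = 24
ES_G = 24; EF_G = 24+4 = 28
ES_H = max(EF_E=12, EF_F=24) = 24; EF_H = 24+12 = 36
ES_I = max(EF_A=3, EF_C=6, EF_G=28, EF_H=36) = 36; EF_I = 36+10 = 46
Expected project duration μ = 46 days. Critical path: B → F → H → I.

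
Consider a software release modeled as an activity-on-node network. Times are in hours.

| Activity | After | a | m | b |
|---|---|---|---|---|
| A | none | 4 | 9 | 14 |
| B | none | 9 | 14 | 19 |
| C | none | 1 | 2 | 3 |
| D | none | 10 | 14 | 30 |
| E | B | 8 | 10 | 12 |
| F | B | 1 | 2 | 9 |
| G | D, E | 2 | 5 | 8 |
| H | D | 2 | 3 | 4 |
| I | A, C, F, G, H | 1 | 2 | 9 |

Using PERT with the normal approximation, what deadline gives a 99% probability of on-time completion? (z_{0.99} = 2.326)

37.7 hours

te_A = (4 + 4·9 + 14)/6 = 54/6 = 9; σ²_A = ((14−4)/6)² = 2.778
te_B = (9 + 4·14 + 19)/6 = 84/6 = 14; σ²_B = ((19−9)/6)² = 2.778
te_C = (1 + 4·2 + 3)/6 = 12/6 = 2; σ²_C = ((3−1)/6)² = 0.111
te_D = (10 + 4·14 + 30)/6 = 96/6 = 16; σ²_D = ((30−10)/6)² = 11.111
te_E = (8 + 4·10 + 12)/6 = 60/6 = 10; σ²_E = ((12−8)/6)² = 0.444
te_F = (1 + 4·2 + 9)/6 = 18/6 = 3; σ²_F = ((9−1)/6)² = 1.778
te_G = (2 + 4·5 + 8)/6 = 30/6 = 5; σ²_G = ((8−2)/6)² = 1.000
te_H = (2 + 4·3 + 4)/6 = 18/6 = 3; σ²_H = ((4−2)/6)² = 0.111
te_I = (1 + 4·2 + 9)/6 = 18/6 = 3; σ²_I = ((9−1)/6)² = 1.778

Forward pass:
ES_A = 0; EF_A = 9
ES_B = 0; EF_B = 14
ES_C = 0; EF_C = 2
ES_D = 0; EF_D = 16
ES_E = 14; EF_E = 14+10 = 24
ES_F = 14; EF_F = 14+3 = 17
ES_G = max(EF_D=16, EF_E=24) = 24; EF_G = 24+5 = 29
ES_H = 16; EF_H = 16+3 = 19
ES_I = max(EF_A=9, EF_C=2, EF_F=17, EF_G=29, EF_H=19) = 29; EF_I = 29+3 = 32
Expected project duration μ = 32 hours. Critical path: B → E → G → I.

Variance along critical path = 2.778 + 0.444 + 1.000 + 1.778 = 6.000; σ = 2.449 hours.
D = μ + z·σ = 32 + 2.326·2.449 = 37.7 hours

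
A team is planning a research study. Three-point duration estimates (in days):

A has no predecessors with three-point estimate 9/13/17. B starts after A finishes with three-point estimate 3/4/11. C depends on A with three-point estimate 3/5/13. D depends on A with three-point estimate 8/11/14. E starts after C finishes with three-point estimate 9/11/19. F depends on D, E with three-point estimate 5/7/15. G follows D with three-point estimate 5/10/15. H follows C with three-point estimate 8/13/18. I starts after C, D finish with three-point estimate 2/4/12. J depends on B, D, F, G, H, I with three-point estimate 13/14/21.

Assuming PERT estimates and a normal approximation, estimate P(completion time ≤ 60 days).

0.959

te_A = (9 + 4·13 + 17)/6 = 78/6 = 13; σ²_A = ((17−9)/6)² = 1.778
te_B = (3 + 4·4 + 11)/6 = 30/6 = 5; σ²_B = ((11−3)/6)² = 1.778
te_C = (3 + 4·5 + 13)/6 = 36/6 = 6; σ²_C = ((13−3)/6)² = 2.778
te_D = (8 + 4·11 + 14)/6 = 66/6 = 11; σ²_D = ((14−8)/6)² = 1.000
te_E = (9 + 4·11 + 19)/6 = 72/6 = 12; σ²_E = ((19−9)/6)² = 2.778
te_F = (5 + 4·7 + 15)/6 = 48/6 = 8; σ²_F = ((15−5)/6)² = 2.778
te_G = (5 + 4·10 + 15)/6 = 60/6 = 10; σ²_G = ((15−5)/6)² = 2.778
te_H = (8 + 4·13 + 18)/6 = 78/6 = 13; σ²_H = ((18−8)/6)² = 2.778
te_I = (2 + 4·4 + 12)/6 = 30/6 = 5; σ²_I = ((12−2)/6)² = 2.778
te_J = (13 + 4·14 + 21)/6 = 90/6 = 15; σ²_J = ((21−13)/6)² = 1.778

Forward pass:
ES_A = 0; EF_A = 13
ES_B = 13; EF_B = 13+5 = 18
ES_C = 13; EF_C = 13+6 = 19
ES_D = 13; EF_D = 13+11 = 24
ES_E = 19; EF_E = 19+12 = 31
ES_F = max(EF_D=24, EF_E=31) = 31; EF_F = 31+8 = 39
ES_G = 24; EF_G = 24+10 = 34
ES_H = 19; EF_H = 19+13 = 32
ES_I = max(EF_C=19, EF_D=24) = 24; EF_I = 24+5 = 29
ES_J = max(EF_B=18, EF_D=24, EF_F=39, EF_G=34, EF_H=32, EF_I=29) = 39; EF_J = 39+15 = 54
Expected project duration μ = 54 days. Critical path: A → C → E → F → J.

Variance along critical path = 1.778 + 2.778 + 2.778 + 2.778 + 1.778 = 11.889; σ = √11.889 = 3.448 days.
Z = (60 − 54) / 3.448 = 1.740
P(T ≤ 60) = Φ(1.740) ≈ 0.959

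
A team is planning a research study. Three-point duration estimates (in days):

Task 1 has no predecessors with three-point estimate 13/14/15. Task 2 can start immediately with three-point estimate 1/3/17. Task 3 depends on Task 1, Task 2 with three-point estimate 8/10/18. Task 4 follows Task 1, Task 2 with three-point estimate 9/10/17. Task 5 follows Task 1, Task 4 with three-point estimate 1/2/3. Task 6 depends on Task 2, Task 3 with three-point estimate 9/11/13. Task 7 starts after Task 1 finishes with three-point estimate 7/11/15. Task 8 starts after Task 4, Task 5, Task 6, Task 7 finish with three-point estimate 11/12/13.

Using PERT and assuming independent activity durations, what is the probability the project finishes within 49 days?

te_Task 1 = (13 + 4·14 + 15)/6 = 84/6 = 14; σ²_Task 1 = ((15−13)/6)² = 0.111
te_Task 2 = (1 + 4·3 + 17)/6 = 30/6 = 5; σ²_Task 2 = ((17−1)/6)² = 7.111
te_Task 3 = (8 + 4·10 + 18)/6 = 66/6 = 11; σ²_Task 3 = ((18−8)/6)² = 2.778
te_Task 4 = (9 + 4·10 + 17)/6 = 66/6 = 11; σ²_Task 4 = ((17−9)/6)² = 1.778
te_Task 5 = (1 + 4·2 + 3)/6 = 12/6 = 2; σ²_Task 5 = ((3−1)/6)² = 0.111
te_Task 6 = (9 + 4·11 + 13)/6 = 66/6 = 11; σ²_Task 6 = ((13−9)/6)² = 0.444
te_Task 7 = (7 + 4·11 + 15)/6 = 66/6 = 11; σ²_Task 7 = ((15−7)/6)² = 1.778
te_Task 8 = (11 + 4·12 + 13)/6 = 72/6 = 12; σ²_Task 8 = ((13−11)/6)² = 0.111

Forward pass:
ES_Task 1 = 0; EF_Task 1 = 14
ES_Task 2 = 0; EF_Task 2 = 5
ES_Task 3 = max(EF_Task 1=14, EF_Task 2=5) = 14; EF_Task 3 = 14+11 = 25
ES_Task 4 = max(EF_Task 1=14, EF_Task 2=5) = 14; EF_Task 4 = 14+11 = 25
ES_Task 5 = max(EF_Task 1=14, EF_Task 4=25) = 25; EF_Task 5 = 25+2 = 27
ES_Task 6 = max(EF_Task 2=5, EF_Task 3=25) = 25; EF_Task 6 = 25+11 = 36
ES_Task 7 = 14; EF_Task 7 = 14+11 = 25
ES_Task 8 = max(EF_Task 4=25, EF_Task 5=27, EF_Task 6=36, EF_Task 7=25) = 36; EF_Task 8 = 36+12 = 48
Expected project duration μ = 48 days. Critical path: Task 1 → Task 3 → Task 6 → Task 8.

Variance along critical path = 0.111 + 2.778 + 0.444 + 0.111 = 3.444; σ = √3.444 = 1.856 days.
Z = (49 − 48) / 1.856 = 0.539
P(T ≤ 49) = Φ(0.539) ≈ 0.705

0.705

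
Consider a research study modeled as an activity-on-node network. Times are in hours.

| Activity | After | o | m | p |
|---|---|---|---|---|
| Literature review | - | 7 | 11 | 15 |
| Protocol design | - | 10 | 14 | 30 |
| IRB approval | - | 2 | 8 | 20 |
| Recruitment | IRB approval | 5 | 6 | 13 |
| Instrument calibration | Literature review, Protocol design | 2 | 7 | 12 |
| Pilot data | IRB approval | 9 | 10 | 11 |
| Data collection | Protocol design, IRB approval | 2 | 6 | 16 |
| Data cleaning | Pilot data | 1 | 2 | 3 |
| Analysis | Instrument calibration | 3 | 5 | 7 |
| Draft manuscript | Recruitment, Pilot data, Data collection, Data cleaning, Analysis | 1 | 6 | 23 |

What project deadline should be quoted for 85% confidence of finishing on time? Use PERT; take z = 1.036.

te_Literature review = (7 + 4·11 + 15)/6 = 66/6 = 11; σ²_Literature review = ((15−7)/6)² = 1.778
te_Protocol design = (10 + 4·14 + 30)/6 = 96/6 = 16; σ²_Protocol design = ((30−10)/6)² = 11.111
te_IRB approval = (2 + 4·8 + 20)/6 = 54/6 = 9; σ²_IRB approval = ((20−2)/6)² = 9.000
te_Recruitment = (5 + 4·6 + 13)/6 = 42/6 = 7; σ²_Recruitment = ((13−5)/6)² = 1.778
te_Instrument calibration = (2 + 4·7 + 12)/6 = 42/6 = 7; σ²_Instrument calibration = ((12−2)/6)² = 2.778
te_Pilot data = (9 + 4·10 + 11)/6 = 60/6 = 10; σ²_Pilot data = ((11−9)/6)² = 0.111
te_Data collection = (2 + 4·6 + 16)/6 = 42/6 = 7; σ²_Data collection = ((16−2)/6)² = 5.444
te_Data cleaning = (1 + 4·2 + 3)/6 = 12/6 = 2; σ²_Data cleaning = ((3−1)/6)² = 0.111
te_Analysis = (3 + 4·5 + 7)/6 = 30/6 = 5; σ²_Analysis = ((7−3)/6)² = 0.444
te_Draft manuscript = (1 + 4·6 + 23)/6 = 48/6 = 8; σ²_Draft manuscript = ((23−1)/6)² = 13.444

Forward pass:
ES_Literature review = 0; EF_Literature review = 11
ES_Protocol design = 0; EF_Protocol design = 16
ES_IRB approval = 0; EF_IRB approval = 9
ES_Recruitment = 9; EF_Recruitment = 9+7 = 16
ES_Instrument calibration = max(EF_Literature review=11, EF_Protocol design=16) = 16; EF_Instrument calibration = 16+7 = 23
ES_Pilot data = 9; EF_Pilot data = 9+10 = 19
ES_Data collection = max(EF_Protocol design=16, EF_IRB approval=9) = 16; EF_Data collection = 16+7 = 23
ES_Data cleaning = 19; EF_Data cleaning = 19+2 = 21
ES_Analysis = 23; EF_Analysis = 23+5 = 28
ES_Draft manuscript = max(EF_Recruitment=16, EF_Pilot data=19, EF_Data collection=23, EF_Data cleaning=21, EF_Analysis=28) = 28; EF_Draft manuscript = 28+8 = 36
Expected project duration μ = 36 hours. Critical path: Protocol design → Instrument calibration → Analysis → Draft manuscript.

Variance along critical path = 11.111 + 2.778 + 0.444 + 13.444 = 27.778; σ = 5.270 hours.
D = μ + z·σ = 36 + 1.036·5.270 = 41.5 hours

41.5 hours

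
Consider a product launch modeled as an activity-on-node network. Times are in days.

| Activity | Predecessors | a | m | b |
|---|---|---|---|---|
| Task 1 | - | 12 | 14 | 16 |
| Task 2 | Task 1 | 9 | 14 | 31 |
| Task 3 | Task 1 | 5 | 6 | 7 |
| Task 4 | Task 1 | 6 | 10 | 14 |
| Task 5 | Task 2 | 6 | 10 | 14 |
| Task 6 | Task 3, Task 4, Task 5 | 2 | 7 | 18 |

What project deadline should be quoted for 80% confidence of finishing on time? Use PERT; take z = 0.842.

52.0 days

te_Task 1 = (12 + 4·14 + 16)/6 = 84/6 = 14; σ²_Task 1 = ((16−12)/6)² = 0.444
te_Task 2 = (9 + 4·14 + 31)/6 = 96/6 = 16; σ²_Task 2 = ((31−9)/6)² = 13.444
te_Task 3 = (5 + 4·6 + 7)/6 = 36/6 = 6; σ²_Task 3 = ((7−5)/6)² = 0.111
te_Task 4 = (6 + 4·10 + 14)/6 = 60/6 = 10; σ²_Task 4 = ((14−6)/6)² = 1.778
te_Task 5 = (6 + 4·10 + 14)/6 = 60/6 = 10; σ²_Task 5 = ((14−6)/6)² = 1.778
te_Task 6 = (2 + 4·7 + 18)/6 = 48/6 = 8; σ²_Task 6 = ((18−2)/6)² = 7.111

Forward pass:
ES_Task 1 = 0; EF_Task 1 = 14
ES_Task 2 = 14; EF_Task 2 = 14+16 = 30
ES_Task 3 = 14; EF_Task 3 = 14+6 = 20
ES_Task 4 = 14; EF_Task 4 = 14+10 = 24
ES_Task 5 = 30; EF_Task 5 = 30+10 = 40
ES_Task 6 = max(EF_Task 3=20, EF_Task 4=24, EF_Task 5=40) = 40; EF_Task 6 = 40+8 = 48
Expected project duration μ = 48 days. Critical path: Task 1 → Task 2 → Task 5 → Task 6.

Variance along critical path = 0.444 + 13.444 + 1.778 + 7.111 = 22.778; σ = 4.773 days.
D = μ + z·σ = 48 + 0.842·4.773 = 52.0 days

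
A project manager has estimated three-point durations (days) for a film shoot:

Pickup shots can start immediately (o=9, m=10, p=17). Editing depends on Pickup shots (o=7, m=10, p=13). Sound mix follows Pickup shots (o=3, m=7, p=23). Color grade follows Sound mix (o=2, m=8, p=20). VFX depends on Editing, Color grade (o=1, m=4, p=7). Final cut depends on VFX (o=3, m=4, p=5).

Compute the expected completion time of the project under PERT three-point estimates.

37 days

te_Pickup shots = (9 + 4·10 + 17)/6 = 66/6 = 11
te_Editing = (7 + 4·10 + 13)/6 = 60/6 = 10
te_Sound mix = (3 + 4·7 + 23)/6 = 54/6 = 9
te_Color grade = (2 + 4·8 + 20)/6 = 54/6 = 9
te_VFX = (1 + 4·4 + 7)/6 = 24/6 = 4
te_Final cut = (3 + 4·4 + 5)/6 = 24/6 = 4

Forward pass:
ES_Pickup shots = 0; EF_Pickup shots = 11
ES_Editing = 11; EF_Editing = 11+10 = 21
ES_Sound mix = 11; EF_Sound mix = 11+9 = 20
ES_Color grade = 20; EF_Color grade = 20+9 = 29
ES_VFX = max(EF_Editing=21, EF_Color grade=29) = 29; EF_VFX = 29+4 = 33
ES_Final cut = 33; EF_Final cut = 33+4 = 37
Expected project duration μ = 37 days. Critical path: Pickup shots → Sound mix → Color grade → VFX → Final cut.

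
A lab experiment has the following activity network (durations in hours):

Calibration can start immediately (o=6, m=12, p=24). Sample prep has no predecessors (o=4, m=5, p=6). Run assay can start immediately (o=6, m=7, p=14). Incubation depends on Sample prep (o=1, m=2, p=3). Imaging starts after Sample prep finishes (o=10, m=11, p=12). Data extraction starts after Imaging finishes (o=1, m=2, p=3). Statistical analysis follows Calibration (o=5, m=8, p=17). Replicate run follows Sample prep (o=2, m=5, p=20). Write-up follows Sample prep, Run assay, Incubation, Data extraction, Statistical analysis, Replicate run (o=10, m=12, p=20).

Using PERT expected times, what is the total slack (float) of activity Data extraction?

4 hours

te_Calibration = (6 + 4·12 + 24)/6 = 78/6 = 13
te_Sample prep = (4 + 4·5 + 6)/6 = 30/6 = 5
te_Run assay = (6 + 4·7 + 14)/6 = 48/6 = 8
te_Incubation = (1 + 4·2 + 3)/6 = 12/6 = 2
te_Imaging = (10 + 4·11 + 12)/6 = 66/6 = 11
te_Data extraction = (1 + 4·2 + 3)/6 = 12/6 = 2
te_Statistical analysis = (5 + 4·8 + 17)/6 = 54/6 = 9
te_Replicate run = (2 + 4·5 + 20)/6 = 42/6 = 7
te_Write-up = (10 + 4·12 + 20)/6 = 78/6 = 13

Forward pass:
ES_Calibration = 0; EF_Calibration = 13
ES_Sample prep = 0; EF_Sample prep = 5
ES_Run assay = 0; EF_Run assay = 8
ES_Incubation = 5; EF_Incubation = 5+2 = 7
ES_Imaging = 5; EF_Imaging = 5+11 = 16
ES_Data extraction = 16; EF_Data extraction = 16+2 = 18
ES_Statistical analysis = 13; EF_Statistical analysis = 13+9 = 22
ES_Replicate run = 5; EF_Replicate run = 5+7 = 12
ES_Write-up = max(EF_Sample prep=5, EF_Run assay=8, EF_Incubation=7, EF_Data extraction=18, EF_Statistical analysis=22, EF_Replicate run=12) = 22; EF_Write-up = 22+13 = 35
Expected project duration μ = 35 hours. Critical path: Calibration → Statistical analysis → Write-up.

Backward pass:
LF_Write-up = 35; LS_Write-up = 35−13 = 22
LF_Replicate run = LS_Write-up = 22; LS_Replicate run = 22−7 = 15
LF_Statistical analysis = LS_Write-up = 22; LS_Statistical analysis = 22−9 = 13
LF_Data extraction = LS_Write-up = 22; LS_Data extraction = 22−2 = 20
LF_Imaging = LS_Data extraction = 20; LS_Imaging = 20−11 = 9
LF_Incubation = LS_Write-up = 22; LS_Incubation = 22−2 = 20
LF_Run assay = LS_Write-up = 22; LS_Run assay = 22−8 = 14
LF_Sample prep = min(LS_Incubation=20, LS_Imaging=9, LS_Replicate run=15, LS_Write-up=22) = 9; LS_Sample prep = 9−5 = 4
LF_Calibration = LS_Statistical analysis = 13; LS_Calibration = 13−13 = 0
Slack_Data extraction = LS_Data extraction − ES_Data extraction = 20 − 16 = 4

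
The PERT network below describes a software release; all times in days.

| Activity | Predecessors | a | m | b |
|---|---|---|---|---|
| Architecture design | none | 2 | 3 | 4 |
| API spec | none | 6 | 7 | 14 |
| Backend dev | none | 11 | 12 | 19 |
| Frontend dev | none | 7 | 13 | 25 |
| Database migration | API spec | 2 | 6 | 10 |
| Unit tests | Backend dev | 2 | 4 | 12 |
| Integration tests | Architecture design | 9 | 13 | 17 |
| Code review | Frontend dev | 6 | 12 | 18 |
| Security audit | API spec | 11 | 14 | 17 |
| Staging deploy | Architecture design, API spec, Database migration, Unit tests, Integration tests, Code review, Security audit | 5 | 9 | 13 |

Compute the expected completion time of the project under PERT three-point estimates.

te_Architecture design = (2 + 4·3 + 4)/6 = 18/6 = 3
te_API spec = (6 + 4·7 + 14)/6 = 48/6 = 8
te_Backend dev = (11 + 4·12 + 19)/6 = 78/6 = 13
te_Frontend dev = (7 + 4·13 + 25)/6 = 84/6 = 14
te_Database migration = (2 + 4·6 + 10)/6 = 36/6 = 6
te_Unit tests = (2 + 4·4 + 12)/6 = 30/6 = 5
te_Integration tests = (9 + 4·13 + 17)/6 = 78/6 = 13
te_Code review = (6 + 4·12 + 18)/6 = 72/6 = 12
te_Security audit = (11 + 4·14 + 17)/6 = 84/6 = 14
te_Staging deploy = (5 + 4·9 + 13)/6 = 54/6 = 9

Forward pass:
ES_Architecture design = 0; EF_Architecture design = 3
ES_API spec = 0; EF_API spec = 8
ES_Backend dev = 0; EF_Backend dev = 13
ES_Frontend dev = 0; EF_Frontend dev = 14
ES_Database migration = 8; EF_Database migration = 8+6 = 14
ES_Unit tests = 13; EF_Unit tests = 13+5 = 18
ES_Integration tests = 3; EF_Integration tests = 3+13 = 16
ES_Code review = 14; EF_Code review = 14+12 = 26
ES_Security audit = 8; EF_Security audit = 8+14 = 22
ES_Staging deploy = max(EF_Architecture design=3, EF_API spec=8, EF_Database migration=14, EF_Unit tests=18, EF_Integration tests=16, EF_Code review=26, EF_Security audit=22) = 26; EF_Staging deploy = 26+9 = 35
Expected project duration μ = 35 days. Critical path: Frontend dev → Code review → Staging deploy.

35 days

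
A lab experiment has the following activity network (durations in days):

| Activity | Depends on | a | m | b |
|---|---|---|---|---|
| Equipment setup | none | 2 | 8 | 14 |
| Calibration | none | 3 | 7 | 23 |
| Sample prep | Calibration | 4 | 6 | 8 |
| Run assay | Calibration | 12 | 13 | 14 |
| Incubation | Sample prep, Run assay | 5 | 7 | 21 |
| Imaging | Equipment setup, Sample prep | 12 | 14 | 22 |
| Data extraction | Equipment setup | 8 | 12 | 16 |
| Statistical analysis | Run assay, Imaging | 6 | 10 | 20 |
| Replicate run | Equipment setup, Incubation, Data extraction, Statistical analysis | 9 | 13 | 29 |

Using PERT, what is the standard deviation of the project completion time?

5.56 days

te_Equipment setup = (2 + 4·8 + 14)/6 = 48/6 = 8; σ²_Equipment setup = ((14−2)/6)² = 4.000
te_Calibration = (3 + 4·7 + 23)/6 = 54/6 = 9; σ²_Calibration = ((23−3)/6)² = 11.111
te_Sample prep = (4 + 4·6 + 8)/6 = 36/6 = 6; σ²_Sample prep = ((8−4)/6)² = 0.444
te_Run assay = (12 + 4·13 + 14)/6 = 78/6 = 13; σ²_Run assay = ((14−12)/6)² = 0.111
te_Incubation = (5 + 4·7 + 21)/6 = 54/6 = 9; σ²_Incubation = ((21−5)/6)² = 7.111
te_Imaging = (12 + 4·14 + 22)/6 = 90/6 = 15; σ²_Imaging = ((22−12)/6)² = 2.778
te_Data extraction = (8 + 4·12 + 16)/6 = 72/6 = 12; σ²_Data extraction = ((16−8)/6)² = 1.778
te_Statistical analysis = (6 + 4·10 + 20)/6 = 66/6 = 11; σ²_Statistical analysis = ((20−6)/6)² = 5.444
te_Replicate run = (9 + 4·13 + 29)/6 = 90/6 = 15; σ²_Replicate run = ((29−9)/6)² = 11.111

Forward pass:
ES_Equipment setup = 0; EF_Equipment setup = 8
ES_Calibration = 0; EF_Calibration = 9
ES_Sample prep = 9; EF_Sample prep = 9+6 = 15
ES_Run assay = 9; EF_Run assay = 9+13 = 22
ES_Incubation = max(EF_Sample prep=15, EF_Run assay=22) = 22; EF_Incubation = 22+9 = 31
ES_Imaging = max(EF_Equipment setup=8, EF_Sample prep=15) = 15; EF_Imaging = 15+15 = 30
ES_Data extraction = 8; EF_Data extraction = 8+12 = 20
ES_Statistical analysis = max(EF_Run assay=22, EF_Imaging=30) = 30; EF_Statistical analysis = 30+11 = 41
ES_Replicate run = max(EF_Equipment setup=8, EF_Incubation=31, EF_Data extraction=20, EF_Statistical analysis=41) = 41; EF_Replicate run = 41+15 = 56
Expected project duration μ = 56 days. Critical path: Calibration → Sample prep → Imaging → Statistical analysis → Replicate run.

Variance along critical path = 11.111 + 0.444 + 2.778 + 5.444 + 11.111 = 30.889
σ = √30.889 = 5.558 days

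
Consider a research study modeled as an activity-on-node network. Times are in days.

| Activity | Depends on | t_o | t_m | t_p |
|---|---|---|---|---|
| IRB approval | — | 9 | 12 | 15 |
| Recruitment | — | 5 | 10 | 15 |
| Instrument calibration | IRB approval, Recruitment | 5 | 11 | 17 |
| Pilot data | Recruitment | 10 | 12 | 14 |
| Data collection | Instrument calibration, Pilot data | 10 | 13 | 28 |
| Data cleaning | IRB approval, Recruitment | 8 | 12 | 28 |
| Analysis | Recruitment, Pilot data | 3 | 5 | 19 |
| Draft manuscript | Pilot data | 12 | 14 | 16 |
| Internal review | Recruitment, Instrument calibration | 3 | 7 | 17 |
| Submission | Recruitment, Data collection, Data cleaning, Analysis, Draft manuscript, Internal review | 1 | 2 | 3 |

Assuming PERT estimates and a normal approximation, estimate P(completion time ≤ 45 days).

te_IRB approval = (9 + 4·12 + 15)/6 = 72/6 = 12; σ²_IRB approval = ((15−9)/6)² = 1.000
te_Recruitment = (5 + 4·10 + 15)/6 = 60/6 = 10; σ²_Recruitment = ((15−5)/6)² = 2.778
te_Instrument calibration = (5 + 4·11 + 17)/6 = 66/6 = 11; σ²_Instrument calibration = ((17−5)/6)² = 4.000
te_Pilot data = (10 + 4·12 + 14)/6 = 72/6 = 12; σ²_Pilot data = ((14−10)/6)² = 0.444
te_Data collection = (10 + 4·13 + 28)/6 = 90/6 = 15; σ²_Data collection = ((28−10)/6)² = 9.000
te_Data cleaning = (8 + 4·12 + 28)/6 = 84/6 = 14; σ²_Data cleaning = ((28−8)/6)² = 11.111
te_Analysis = (3 + 4·5 + 19)/6 = 42/6 = 7; σ²_Analysis = ((19−3)/6)² = 7.111
te_Draft manuscript = (12 + 4·14 + 16)/6 = 84/6 = 14; σ²_Draft manuscript = ((16−12)/6)² = 0.444
te_Internal review = (3 + 4·7 + 17)/6 = 48/6 = 8; σ²_Internal review = ((17−3)/6)² = 5.444
te_Submission = (1 + 4·2 + 3)/6 = 12/6 = 2; σ²_Submission = ((3−1)/6)² = 0.111

Forward pass:
ES_IRB approval = 0; EF_IRB approval = 12
ES_Recruitment = 0; EF_Recruitment = 10
ES_Instrument calibration = max(EF_IRB approval=12, EF_Recruitment=10) = 12; EF_Instrument calibration = 12+11 = 23
ES_Pilot data = 10; EF_Pilot data = 10+12 = 22
ES_Data collection = max(EF_Instrument calibration=23, EF_Pilot data=22) = 23; EF_Data collection = 23+15 = 38
ES_Data cleaning = max(EF_IRB approval=12, EF_Recruitment=10) = 12; EF_Data cleaning = 12+14 = 26
ES_Analysis = max(EF_Recruitment=10, EF_Pilot data=22) = 22; EF_Analysis = 22+7 = 29
ES_Draft manuscript = 22; EF_Draft manuscript = 22+14 = 36
ES_Internal review = max(EF_Recruitment=10, EF_Instrument calibration=23) = 23; EF_Internal review = 23+8 = 31
ES_Submission = max(EF_Recruitment=10, EF_Data collection=38, EF_Data cleaning=26, EF_Analysis=29, EF_Draft manuscript=36, EF_Internal review=31) = 38; EF_Submission = 38+2 = 40
Expected project duration μ = 40 days. Critical path: IRB approval → Instrument calibration → Data collection → Submission.

Variance along critical path = 1.000 + 4.000 + 9.000 + 0.111 = 14.111; σ = √14.111 = 3.756 days.
Z = (45 − 40) / 3.756 = 1.331
P(T ≤ 45) = Φ(1.331) ≈ 0.908

0.908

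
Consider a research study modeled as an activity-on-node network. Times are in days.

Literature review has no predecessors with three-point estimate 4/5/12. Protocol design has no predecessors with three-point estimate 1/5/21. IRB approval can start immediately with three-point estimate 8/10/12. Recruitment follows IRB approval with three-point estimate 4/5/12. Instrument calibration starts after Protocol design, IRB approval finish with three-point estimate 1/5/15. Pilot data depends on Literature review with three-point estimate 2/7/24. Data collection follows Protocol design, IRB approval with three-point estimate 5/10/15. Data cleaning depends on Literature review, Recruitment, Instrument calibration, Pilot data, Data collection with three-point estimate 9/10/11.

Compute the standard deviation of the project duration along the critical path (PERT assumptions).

1.83 days

te_Literature review = (4 + 4·5 + 12)/6 = 36/6 = 6; σ²_Literature review = ((12−4)/6)² = 1.778
te_Protocol design = (1 + 4·5 + 21)/6 = 42/6 = 7; σ²_Protocol design = ((21−1)/6)² = 11.111
te_IRB approval = (8 + 4·10 + 12)/6 = 60/6 = 10; σ²_IRB approval = ((12−8)/6)² = 0.444
te_Recruitment = (4 + 4·5 + 12)/6 = 36/6 = 6; σ²_Recruitment = ((12−4)/6)² = 1.778
te_Instrument calibration = (1 + 4·5 + 15)/6 = 36/6 = 6; σ²_Instrument calibration = ((15−1)/6)² = 5.444
te_Pilot data = (2 + 4·7 + 24)/6 = 54/6 = 9; σ²_Pilot data = ((24−2)/6)² = 13.444
te_Data collection = (5 + 4·10 + 15)/6 = 60/6 = 10; σ²_Data collection = ((15−5)/6)² = 2.778
te_Data cleaning = (9 + 4·10 + 11)/6 = 60/6 = 10; σ²_Data cleaning = ((11−9)/6)² = 0.111

Forward pass:
ES_Literature review = 0; EF_Literature review = 6
ES_Protocol design = 0; EF_Protocol design = 7
ES_IRB approval = 0; EF_IRB approval = 10
ES_Recruitment = 10; EF_Recruitment = 10+6 = 16
ES_Instrument calibration = max(EF_Protocol design=7, EF_IRB approval=10) = 10; EF_Instrument calibration = 10+6 = 16
ES_Pilot data = 6; EF_Pilot data = 6+9 = 15
ES_Data collection = max(EF_Protocol design=7, EF_IRB approval=10) = 10; EF_Data collection = 10+10 = 20
ES_Data cleaning = max(EF_Literature review=6, EF_Recruitment=16, EF_Instrument calibration=16, EF_Pilot data=15, EF_Data collection=20) = 20; EF_Data cleaning = 20+10 = 30
Expected project duration μ = 30 days. Critical path: IRB approval → Data collection → Data cleaning.

Variance along critical path = 0.444 + 2.778 + 0.111 = 3.333
σ = √3.333 = 1.826 days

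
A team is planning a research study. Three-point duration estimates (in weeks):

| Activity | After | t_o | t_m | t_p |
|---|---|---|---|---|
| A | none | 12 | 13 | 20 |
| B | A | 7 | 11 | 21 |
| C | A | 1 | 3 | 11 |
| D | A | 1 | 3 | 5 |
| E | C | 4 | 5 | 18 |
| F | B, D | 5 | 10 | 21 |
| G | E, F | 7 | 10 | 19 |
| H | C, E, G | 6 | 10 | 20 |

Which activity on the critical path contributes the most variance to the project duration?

te_A = (12 + 4·13 + 20)/6 = 84/6 = 14; σ²_A = ((20−12)/6)² = 1.778
te_B = (7 + 4·11 + 21)/6 = 72/6 = 12; σ²_B = ((21−7)/6)² = 5.444
te_C = (1 + 4·3 + 11)/6 = 24/6 = 4; σ²_C = ((11−1)/6)² = 2.778
te_D = (1 + 4·3 + 5)/6 = 18/6 = 3; σ²_D = ((5−1)/6)² = 0.444
te_E = (4 + 4·5 + 18)/6 = 42/6 = 7; σ²_E = ((18−4)/6)² = 5.444
te_F = (5 + 4·10 + 21)/6 = 66/6 = 11; σ²_F = ((21−5)/6)² = 7.111
te_G = (7 + 4·10 + 19)/6 = 66/6 = 11; σ²_G = ((19−7)/6)² = 4.000
te_H = (6 + 4·10 + 20)/6 = 66/6 = 11; σ²_H = ((20−6)/6)² = 5.444

Forward pass:
ES_A = 0; EF_A = 14
ES_B = 14; EF_B = 14+12 = 26
ES_C = 14; EF_C = 14+4 = 18
ES_D = 14; EF_D = 14+3 = 17
ES_E = 18; EF_E = 18+7 = 25
ES_F = max(EF_B=26, EF_D=17) = 26; EF_F = 26+11 = 37
ES_G = max(EF_E=25, EF_F=37) = 37; EF_G = 37+11 = 48
ES_H = max(EF_C=18, EF_E=25, EF_G=48) = 48; EF_H = 48+11 = 59
Expected project duration μ = 59 weeks. Critical path: A → B → F → G → H.

Variances on critical path: σ²_A=1.778, σ²_B=5.444, σ²_F=7.111, σ²_G=4.000, σ²_H=5.444.
Largest is σ²_F = 7.111.

F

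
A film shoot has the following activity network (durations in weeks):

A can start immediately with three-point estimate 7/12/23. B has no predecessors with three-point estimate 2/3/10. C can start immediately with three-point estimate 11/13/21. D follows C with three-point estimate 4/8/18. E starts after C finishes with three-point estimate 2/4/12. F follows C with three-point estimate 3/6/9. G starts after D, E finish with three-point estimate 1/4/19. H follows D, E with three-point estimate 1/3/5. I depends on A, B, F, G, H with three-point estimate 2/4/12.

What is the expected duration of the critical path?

34 weeks

te_A = (7 + 4·12 + 23)/6 = 78/6 = 13
te_B = (2 + 4·3 + 10)/6 = 24/6 = 4
te_C = (11 + 4·13 + 21)/6 = 84/6 = 14
te_D = (4 + 4·8 + 18)/6 = 54/6 = 9
te_E = (2 + 4·4 + 12)/6 = 30/6 = 5
te_F = (3 + 4·6 + 9)/6 = 36/6 = 6
te_G = (1 + 4·4 + 19)/6 = 36/6 = 6
te_H = (1 + 4·3 + 5)/6 = 18/6 = 3
te_I = (2 + 4·4 + 12)/6 = 30/6 = 5

Forward pass:
ES_A = 0; EF_A = 13
ES_B = 0; EF_B = 4
ES_C = 0; EF_C = 14
ES_D = 14; EF_D = 14+9 = 23
ES_E = 14; EF_E = 14+5 = 19
ES_F = 14; EF_F = 14+6 = 20
ES_G = max(EF_D=23, EF_E=19) = 23; EF_G = 23+6 = 29
ES_H = max(EF_D=23, EF_E=19) = 23; EF_H = 23+3 = 26
ES_I = max(EF_A=13, EF_B=4, EF_F=20, EF_G=29, EF_H=26) = 29; EF_I = 29+5 = 34
Expected project duration μ = 34 weeks. Critical path: C → D → G → I.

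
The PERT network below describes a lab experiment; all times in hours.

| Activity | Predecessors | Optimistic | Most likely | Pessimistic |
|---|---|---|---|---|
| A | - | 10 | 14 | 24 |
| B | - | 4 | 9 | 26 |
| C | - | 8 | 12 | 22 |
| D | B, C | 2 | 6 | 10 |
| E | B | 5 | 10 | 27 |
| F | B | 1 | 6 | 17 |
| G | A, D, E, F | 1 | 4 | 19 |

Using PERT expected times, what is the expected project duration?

te_A = (10 + 4·14 + 24)/6 = 90/6 = 15
te_B = (4 + 4·9 + 26)/6 = 66/6 = 11
te_C = (8 + 4·12 + 22)/6 = 78/6 = 13
te_D = (2 + 4·6 + 10)/6 = 36/6 = 6
te_E = (5 + 4·10 + 27)/6 = 72/6 = 12
te_F = (1 + 4·6 + 17)/6 = 42/6 = 7
te_G = (1 + 4·4 + 19)/6 = 36/6 = 6

Forward pass:
ES_A = 0; EF_A = 15
ES_B = 0; EF_B = 11
ES_C = 0; EF_C = 13
ES_D = max(EF_B=11, EF_C=13) = 13; EF_D = 13+6 = 19
ES_E = 11; EF_E = 11+12 = 23
ES_F = 11; EF_F = 11+7 = 18
ES_G = max(EF_A=15, EF_D=19, EF_E=23, EF_F=18) = 23; EF_G = 23+6 = 29
Expected project duration μ = 29 hours. Critical path: B → E → G.

29 hours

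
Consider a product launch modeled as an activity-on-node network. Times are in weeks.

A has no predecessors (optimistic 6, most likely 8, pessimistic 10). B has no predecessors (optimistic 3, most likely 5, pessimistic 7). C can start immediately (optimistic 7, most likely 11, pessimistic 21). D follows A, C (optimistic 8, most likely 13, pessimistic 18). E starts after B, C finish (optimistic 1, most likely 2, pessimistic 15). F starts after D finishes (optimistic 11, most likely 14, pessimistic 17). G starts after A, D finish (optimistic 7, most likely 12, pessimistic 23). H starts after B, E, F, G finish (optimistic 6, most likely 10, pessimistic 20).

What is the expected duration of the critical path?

te_A = (6 + 4·8 + 10)/6 = 48/6 = 8
te_B = (3 + 4·5 + 7)/6 = 30/6 = 5
te_C = (7 + 4·11 + 21)/6 = 72/6 = 12
te_D = (8 + 4·13 + 18)/6 = 78/6 = 13
te_E = (1 + 4·2 + 15)/6 = 24/6 = 4
te_F = (11 + 4·14 + 17)/6 = 84/6 = 14
te_G = (7 + 4·12 + 23)/6 = 78/6 = 13
te_H = (6 + 4·10 + 20)/6 = 66/6 = 11

Forward pass:
ES_A = 0; EF_A = 8
ES_B = 0; EF_B = 5
ES_C = 0; EF_C = 12
ES_D = max(EF_A=8, EF_C=12) = 12; EF_D = 12+13 = 25
ES_E = max(EF_B=5, EF_C=12) = 12; EF_E = 12+4 = 16
ES_F = 25; EF_F = 25+14 = 39
ES_G = max(EF_A=8, EF_D=25) = 25; EF_G = 25+13 = 38
ES_H = max(EF_B=5, EF_E=16, EF_F=39, EF_G=38) = 39; EF_H = 39+11 = 50
Expected project duration μ = 50 weeks. Critical path: C → D → F → H.

50 weeks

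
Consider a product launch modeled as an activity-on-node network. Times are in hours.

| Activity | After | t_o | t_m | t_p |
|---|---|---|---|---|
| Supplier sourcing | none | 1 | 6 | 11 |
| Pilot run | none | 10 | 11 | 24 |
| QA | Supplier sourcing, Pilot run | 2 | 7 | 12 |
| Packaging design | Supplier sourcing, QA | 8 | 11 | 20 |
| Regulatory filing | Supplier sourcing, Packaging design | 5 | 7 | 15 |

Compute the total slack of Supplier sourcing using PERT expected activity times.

7 hours

te_Supplier sourcing = (1 + 4·6 + 11)/6 = 36/6 = 6
te_Pilot run = (10 + 4·11 + 24)/6 = 78/6 = 13
te_QA = (2 + 4·7 + 12)/6 = 42/6 = 7
te_Packaging design = (8 + 4·11 + 20)/6 = 72/6 = 12
te_Regulatory filing = (5 + 4·7 + 15)/6 = 48/6 = 8

Forward pass:
ES_Supplier sourcing = 0; EF_Supplier sourcing = 6
ES_Pilot run = 0; EF_Pilot run = 13
ES_QA = max(EF_Supplier sourcing=6, EF_Pilot run=13) = 13; EF_QA = 13+7 = 20
ES_Packaging design = max(EF_Supplier sourcing=6, EF_QA=20) = 20; EF_Packaging design = 20+12 = 32
ES_Regulatory filing = max(EF_Supplier sourcing=6, EF_Packaging design=32) = 32; EF_Regulatory filing = 32+8 = 40
Expected project duration μ = 40 hours. Critical path: Pilot run → QA → Packaging design → Regulatory filing.

Backward pass:
LF_Regulatory filing = 40; LS_Regulatory filing = 40−8 = 32
LF_Packaging design = LS_Regulatory filing = 32; LS_Packaging design = 32−12 = 20
LF_QA = LS_Packaging design = 20; LS_QA = 20−7 = 13
LF_Pilot run = LS_QA = 13; LS_Pilot run = 13−13 = 0
LF_Supplier sourcing = min(LS_QA=13, LS_Packaging design=20, LS_Regulatory filing=32) = 13; LS_Supplier sourcing = 13−6 = 7
Slack_Supplier sourcing = LS_Supplier sourcing − ES_Supplier sourcing = 7 − 0 = 7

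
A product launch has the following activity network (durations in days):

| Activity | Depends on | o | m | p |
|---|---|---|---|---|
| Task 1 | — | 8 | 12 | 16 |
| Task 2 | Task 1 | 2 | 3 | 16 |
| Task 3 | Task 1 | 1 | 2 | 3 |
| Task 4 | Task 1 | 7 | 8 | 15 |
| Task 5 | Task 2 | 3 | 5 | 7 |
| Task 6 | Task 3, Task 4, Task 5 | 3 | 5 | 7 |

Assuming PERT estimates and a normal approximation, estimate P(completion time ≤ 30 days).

te_Task 1 = (8 + 4·12 + 16)/6 = 72/6 = 12; σ²_Task 1 = ((16−8)/6)² = 1.778
te_Task 2 = (2 + 4·3 + 16)/6 = 30/6 = 5; σ²_Task 2 = ((16−2)/6)² = 5.444
te_Task 3 = (1 + 4·2 + 3)/6 = 12/6 = 2; σ²_Task 3 = ((3−1)/6)² = 0.111
te_Task 4 = (7 + 4·8 + 15)/6 = 54/6 = 9; σ²_Task 4 = ((15−7)/6)² = 1.778
te_Task 5 = (3 + 4·5 + 7)/6 = 30/6 = 5; σ²_Task 5 = ((7−3)/6)² = 0.444
te_Task 6 = (3 + 4·5 + 7)/6 = 30/6 = 5; σ²_Task 6 = ((7−3)/6)² = 0.444

Forward pass:
ES_Task 1 = 0; EF_Task 1 = 12
ES_Task 2 = 12; EF_Task 2 = 12+5 = 17
ES_Task 3 = 12; EF_Task 3 = 12+2 = 14
ES_Task 4 = 12; EF_Task 4 = 12+9 = 21
ES_Task 5 = 17; EF_Task 5 = 17+5 = 22
ES_Task 6 = max(EF_Task 3=14, EF_Task 4=21, EF_Task 5=22) = 22; EF_Task 6 = 22+5 = 27
Expected project duration μ = 27 days. Critical path: Task 1 → Task 2 → Task 5 → Task 6.

Variance along critical path = 1.778 + 5.444 + 0.444 + 0.444 = 8.111; σ = √8.111 = 2.848 days.
Z = (30 − 27) / 2.848 = 1.053
P(T ≤ 30) = Φ(1.053) ≈ 0.854

0.854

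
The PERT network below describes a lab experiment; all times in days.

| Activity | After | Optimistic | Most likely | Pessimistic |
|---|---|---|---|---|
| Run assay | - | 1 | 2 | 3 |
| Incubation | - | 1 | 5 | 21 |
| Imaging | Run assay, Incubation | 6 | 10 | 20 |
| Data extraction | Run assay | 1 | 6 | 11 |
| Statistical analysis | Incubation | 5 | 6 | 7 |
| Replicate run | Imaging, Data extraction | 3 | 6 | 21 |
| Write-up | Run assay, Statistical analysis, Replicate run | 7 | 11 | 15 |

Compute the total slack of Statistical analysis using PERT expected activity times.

13 days

te_Run assay = (1 + 4·2 + 3)/6 = 12/6 = 2
te_Incubation = (1 + 4·5 + 21)/6 = 42/6 = 7
te_Imaging = (6 + 4·10 + 20)/6 = 66/6 = 11
te_Data extraction = (1 + 4·6 + 11)/6 = 36/6 = 6
te_Statistical analysis = (5 + 4·6 + 7)/6 = 36/6 = 6
te_Replicate run = (3 + 4·6 + 21)/6 = 48/6 = 8
te_Write-up = (7 + 4·11 + 15)/6 = 66/6 = 11

Forward pass:
ES_Run assay = 0; EF_Run assay = 2
ES_Incubation = 0; EF_Incubation = 7
ES_Imaging = max(EF_Run assay=2, EF_Incubation=7) = 7; EF_Imaging = 7+11 = 18
ES_Data extraction = 2; EF_Data extraction = 2+6 = 8
ES_Statistical analysis = 7; EF_Statistical analysis = 7+6 = 13
ES_Replicate run = max(EF_Imaging=18, EF_Data extraction=8) = 18; EF_Replicate run = 18+8 = 26
ES_Write-up = max(EF_Run assay=2, EF_Statistical analysis=13, EF_Replicate run=26) = 26; EF_Write-up = 26+11 = 37
Expected project duration μ = 37 days. Critical path: Incubation → Imaging → Replicate run → Write-up.

Backward pass:
LF_Write-up = 37; LS_Write-up = 37−11 = 26
LF_Replicate run = LS_Write-up = 26; LS_Replicate run = 26−8 = 18
LF_Statistical analysis = LS_Write-up = 26; LS_Statistical analysis = 26−6 = 20
LF_Data extraction = LS_Replicate run = 18; LS_Data extraction = 18−6 = 12
LF_Imaging = LS_Replicate run = 18; LS_Imaging = 18−11 = 7
LF_Incubation = min(LS_Imaging=7, LS_Statistical analysis=20) = 7; LS_Incubation = 7−7 = 0
LF_Run assay = min(LS_Imaging=7, LS_Data extraction=12, LS_Write-up=26) = 7; LS_Run assay = 7−2 = 5
Slack_Statistical analysis = LS_Statistical analysis − ES_Statistical analysis = 20 − 7 = 13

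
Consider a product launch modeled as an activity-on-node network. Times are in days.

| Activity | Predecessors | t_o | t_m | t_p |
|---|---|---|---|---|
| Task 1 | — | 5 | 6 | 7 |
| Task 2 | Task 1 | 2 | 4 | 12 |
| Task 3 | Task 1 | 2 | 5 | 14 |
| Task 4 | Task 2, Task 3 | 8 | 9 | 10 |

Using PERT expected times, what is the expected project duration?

te_Task 1 = (5 + 4·6 + 7)/6 = 36/6 = 6
te_Task 2 = (2 + 4·4 + 12)/6 = 30/6 = 5
te_Task 3 = (2 + 4·5 + 14)/6 = 36/6 = 6
te_Task 4 = (8 + 4·9 + 10)/6 = 54/6 = 9

Forward pass:
ES_Task 1 = 0; EF_Task 1 = 6
ES_Task 2 = 6; EF_Task 2 = 6+5 = 11
ES_Task 3 = 6; EF_Task 3 = 6+6 = 12
ES_Task 4 = max(EF_Task 2=11, EF_Task 3=12) = 12; EF_Task 4 = 12+9 = 21
Expected project duration μ = 21 days. Critical path: Task 1 → Task 3 → Task 4.

21 days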